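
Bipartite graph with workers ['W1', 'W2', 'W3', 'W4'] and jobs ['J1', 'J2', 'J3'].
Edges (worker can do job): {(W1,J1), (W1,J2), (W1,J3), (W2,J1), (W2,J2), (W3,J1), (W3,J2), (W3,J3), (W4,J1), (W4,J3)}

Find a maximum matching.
Matching: {(W1,J1), (W3,J2), (W4,J3)}

Maximum matching (size 3):
  W1 → J1
  W3 → J2
  W4 → J3

Each worker is assigned to at most one job, and each job to at most one worker.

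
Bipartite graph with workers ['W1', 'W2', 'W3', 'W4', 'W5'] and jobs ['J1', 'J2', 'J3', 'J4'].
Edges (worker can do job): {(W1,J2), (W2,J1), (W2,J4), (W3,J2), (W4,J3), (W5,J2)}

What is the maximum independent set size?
Maximum independent set = 6

By König's theorem:
- Min vertex cover = Max matching = 3
- Max independent set = Total vertices - Min vertex cover
- Max independent set = 9 - 3 = 6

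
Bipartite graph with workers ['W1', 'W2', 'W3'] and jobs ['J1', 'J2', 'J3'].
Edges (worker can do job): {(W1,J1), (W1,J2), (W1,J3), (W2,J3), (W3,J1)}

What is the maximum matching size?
Maximum matching size = 3

Maximum matching: {(W1,J2), (W2,J3), (W3,J1)}
Size: 3

This assigns 3 workers to 3 distinct jobs.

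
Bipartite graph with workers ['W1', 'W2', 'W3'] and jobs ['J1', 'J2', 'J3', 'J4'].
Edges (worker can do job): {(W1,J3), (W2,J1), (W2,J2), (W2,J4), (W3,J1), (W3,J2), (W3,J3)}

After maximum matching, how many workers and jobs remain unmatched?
Unmatched: 0 workers, 1 jobs

Maximum matching size: 3
Workers: 3 total, 3 matched, 0 unmatched
Jobs: 4 total, 3 matched, 1 unmatched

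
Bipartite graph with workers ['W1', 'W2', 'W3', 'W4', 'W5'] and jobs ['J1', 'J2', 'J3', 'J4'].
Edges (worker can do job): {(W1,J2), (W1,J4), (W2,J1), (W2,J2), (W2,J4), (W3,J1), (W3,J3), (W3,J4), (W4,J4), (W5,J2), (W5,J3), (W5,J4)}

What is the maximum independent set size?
Maximum independent set = 5

By König's theorem:
- Min vertex cover = Max matching = 4
- Max independent set = Total vertices - Min vertex cover
- Max independent set = 9 - 4 = 5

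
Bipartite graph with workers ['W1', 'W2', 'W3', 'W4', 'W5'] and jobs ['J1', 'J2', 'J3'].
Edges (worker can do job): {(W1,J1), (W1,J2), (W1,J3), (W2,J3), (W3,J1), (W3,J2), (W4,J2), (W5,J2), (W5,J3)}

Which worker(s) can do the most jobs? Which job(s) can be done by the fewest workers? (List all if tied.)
Most versatile: W1 (3 jobs); Least covered: J1 (2 workers)

Worker degrees (jobs they can do): W1:3, W2:1, W3:2, W4:1, W5:2
Job degrees (workers who can do it): J1:2, J2:4, J3:3

Maximum worker degree is 3, achieved by: W1
Minimum job degree is 2, achieved by: J1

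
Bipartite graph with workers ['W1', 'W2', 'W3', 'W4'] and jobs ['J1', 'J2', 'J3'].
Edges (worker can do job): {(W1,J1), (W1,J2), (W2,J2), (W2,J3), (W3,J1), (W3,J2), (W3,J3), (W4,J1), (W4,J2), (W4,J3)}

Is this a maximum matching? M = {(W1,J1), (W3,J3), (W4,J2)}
Yes, size 3 is maximum

Proposed matching has size 3.
Maximum matching size for this graph: 3.

This is a maximum matching.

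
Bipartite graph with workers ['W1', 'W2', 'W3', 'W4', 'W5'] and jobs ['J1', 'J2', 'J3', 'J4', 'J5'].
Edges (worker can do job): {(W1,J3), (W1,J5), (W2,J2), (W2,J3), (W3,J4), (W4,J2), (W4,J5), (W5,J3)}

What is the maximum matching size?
Maximum matching size = 4

Maximum matching: {(W1,J5), (W3,J4), (W4,J2), (W5,J3)}
Size: 4

This assigns 4 workers to 4 distinct jobs.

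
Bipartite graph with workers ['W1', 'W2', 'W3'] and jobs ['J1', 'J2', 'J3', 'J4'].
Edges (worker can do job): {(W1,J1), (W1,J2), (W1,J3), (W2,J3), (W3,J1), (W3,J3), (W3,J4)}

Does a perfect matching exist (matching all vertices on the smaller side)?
Yes, perfect matching exists (size 3)

Perfect matching: {(W1,J2), (W2,J3), (W3,J4)}
All 3 vertices on the smaller side are matched.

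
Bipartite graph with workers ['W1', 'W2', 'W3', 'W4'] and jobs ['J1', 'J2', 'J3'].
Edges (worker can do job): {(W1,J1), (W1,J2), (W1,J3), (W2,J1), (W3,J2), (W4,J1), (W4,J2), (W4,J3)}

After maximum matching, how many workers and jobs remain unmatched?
Unmatched: 1 workers, 0 jobs

Maximum matching size: 3
Workers: 4 total, 3 matched, 1 unmatched
Jobs: 3 total, 3 matched, 0 unmatched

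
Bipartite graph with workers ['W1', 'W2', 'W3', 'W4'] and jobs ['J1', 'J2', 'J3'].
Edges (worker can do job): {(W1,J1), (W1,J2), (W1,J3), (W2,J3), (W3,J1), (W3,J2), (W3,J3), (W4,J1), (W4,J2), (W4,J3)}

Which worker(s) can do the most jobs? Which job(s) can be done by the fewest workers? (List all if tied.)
Most versatile: W1, W3, W4 (3 jobs); Least covered: J1, J2 (3 workers)

Worker degrees (jobs they can do): W1:3, W2:1, W3:3, W4:3
Job degrees (workers who can do it): J1:3, J2:3, J3:4

Maximum worker degree is 3, achieved by: W1, W3, W4
Minimum job degree is 3, achieved by: J1, J2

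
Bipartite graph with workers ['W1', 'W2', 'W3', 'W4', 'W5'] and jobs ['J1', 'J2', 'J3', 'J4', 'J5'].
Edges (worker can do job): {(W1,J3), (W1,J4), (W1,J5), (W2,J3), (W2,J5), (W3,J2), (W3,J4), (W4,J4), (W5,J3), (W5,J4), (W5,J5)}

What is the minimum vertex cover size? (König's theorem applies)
Minimum vertex cover size = 4

By König's theorem: in bipartite graphs,
min vertex cover = max matching = 4

Maximum matching has size 4, so minimum vertex cover also has size 4.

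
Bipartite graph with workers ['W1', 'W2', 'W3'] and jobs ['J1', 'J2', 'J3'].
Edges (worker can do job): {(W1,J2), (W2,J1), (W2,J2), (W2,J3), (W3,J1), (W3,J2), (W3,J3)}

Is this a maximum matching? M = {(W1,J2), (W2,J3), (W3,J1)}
Yes, size 3 is maximum

Proposed matching has size 3.
Maximum matching size for this graph: 3.

This is a maximum matching.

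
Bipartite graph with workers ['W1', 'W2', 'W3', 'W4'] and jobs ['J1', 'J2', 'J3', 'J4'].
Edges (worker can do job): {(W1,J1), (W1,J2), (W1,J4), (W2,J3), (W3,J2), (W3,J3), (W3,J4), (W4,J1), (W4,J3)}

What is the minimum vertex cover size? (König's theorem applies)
Minimum vertex cover size = 4

By König's theorem: in bipartite graphs,
min vertex cover = max matching = 4

Maximum matching has size 4, so minimum vertex cover also has size 4.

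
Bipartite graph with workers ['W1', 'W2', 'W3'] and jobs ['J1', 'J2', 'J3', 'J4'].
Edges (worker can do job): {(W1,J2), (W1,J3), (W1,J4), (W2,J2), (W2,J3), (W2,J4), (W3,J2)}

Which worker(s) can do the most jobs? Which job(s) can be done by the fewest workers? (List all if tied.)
Most versatile: W1, W2 (3 jobs); Least covered: J1 (0 workers)

Worker degrees (jobs they can do): W1:3, W2:3, W3:1
Job degrees (workers who can do it): J1:0, J2:3, J3:2, J4:2

Maximum worker degree is 3, achieved by: W1, W2
Minimum job degree is 0, achieved by: J1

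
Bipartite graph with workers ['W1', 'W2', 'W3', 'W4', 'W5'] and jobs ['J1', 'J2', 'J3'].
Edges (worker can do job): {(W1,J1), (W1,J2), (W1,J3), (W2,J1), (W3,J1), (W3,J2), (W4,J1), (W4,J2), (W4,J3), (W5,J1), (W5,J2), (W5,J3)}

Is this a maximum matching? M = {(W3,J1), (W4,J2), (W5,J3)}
Yes, size 3 is maximum

Proposed matching has size 3.
Maximum matching size for this graph: 3.

This is a maximum matching.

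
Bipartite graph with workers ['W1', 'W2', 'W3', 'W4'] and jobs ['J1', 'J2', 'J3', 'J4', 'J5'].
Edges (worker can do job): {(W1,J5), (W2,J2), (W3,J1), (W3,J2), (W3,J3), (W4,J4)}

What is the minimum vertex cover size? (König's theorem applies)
Minimum vertex cover size = 4

By König's theorem: in bipartite graphs,
min vertex cover = max matching = 4

Maximum matching has size 4, so minimum vertex cover also has size 4.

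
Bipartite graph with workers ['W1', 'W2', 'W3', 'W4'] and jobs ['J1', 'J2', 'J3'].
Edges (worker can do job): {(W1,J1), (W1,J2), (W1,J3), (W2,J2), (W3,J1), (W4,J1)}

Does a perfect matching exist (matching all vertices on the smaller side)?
Yes, perfect matching exists (size 3)

Perfect matching: {(W1,J3), (W2,J2), (W4,J1)}
All 3 vertices on the smaller side are matched.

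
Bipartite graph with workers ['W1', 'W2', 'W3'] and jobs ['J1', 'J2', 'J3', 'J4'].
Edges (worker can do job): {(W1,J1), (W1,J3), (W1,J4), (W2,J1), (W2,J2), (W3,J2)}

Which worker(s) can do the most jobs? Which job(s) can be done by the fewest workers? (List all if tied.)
Most versatile: W1 (3 jobs); Least covered: J3, J4 (1 workers)

Worker degrees (jobs they can do): W1:3, W2:2, W3:1
Job degrees (workers who can do it): J1:2, J2:2, J3:1, J4:1

Maximum worker degree is 3, achieved by: W1
Minimum job degree is 1, achieved by: J3, J4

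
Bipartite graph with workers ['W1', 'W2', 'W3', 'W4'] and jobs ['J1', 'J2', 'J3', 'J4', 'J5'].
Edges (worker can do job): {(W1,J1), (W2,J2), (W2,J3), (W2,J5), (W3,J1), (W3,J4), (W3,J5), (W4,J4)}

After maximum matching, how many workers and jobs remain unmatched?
Unmatched: 0 workers, 1 jobs

Maximum matching size: 4
Workers: 4 total, 4 matched, 0 unmatched
Jobs: 5 total, 4 matched, 1 unmatched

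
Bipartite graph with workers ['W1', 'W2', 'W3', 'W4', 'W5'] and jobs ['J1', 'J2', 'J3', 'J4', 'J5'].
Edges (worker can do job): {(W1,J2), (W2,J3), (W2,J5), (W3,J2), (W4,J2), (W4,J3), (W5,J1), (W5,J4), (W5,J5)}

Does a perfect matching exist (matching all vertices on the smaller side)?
No, maximum matching has size 4 < 5

Maximum matching has size 4, need 5 for perfect matching.
Unmatched workers: ['W1']
Unmatched jobs: ['J4']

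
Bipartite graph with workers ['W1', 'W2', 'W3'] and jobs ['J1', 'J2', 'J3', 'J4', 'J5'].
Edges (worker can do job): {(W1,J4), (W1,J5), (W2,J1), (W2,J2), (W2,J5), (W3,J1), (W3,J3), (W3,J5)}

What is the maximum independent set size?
Maximum independent set = 5

By König's theorem:
- Min vertex cover = Max matching = 3
- Max independent set = Total vertices - Min vertex cover
- Max independent set = 8 - 3 = 5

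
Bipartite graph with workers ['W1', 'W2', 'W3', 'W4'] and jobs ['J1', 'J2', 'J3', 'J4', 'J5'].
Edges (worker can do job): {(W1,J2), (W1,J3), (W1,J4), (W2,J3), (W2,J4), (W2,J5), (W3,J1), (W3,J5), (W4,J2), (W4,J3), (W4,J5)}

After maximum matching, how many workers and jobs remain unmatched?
Unmatched: 0 workers, 1 jobs

Maximum matching size: 4
Workers: 4 total, 4 matched, 0 unmatched
Jobs: 5 total, 4 matched, 1 unmatched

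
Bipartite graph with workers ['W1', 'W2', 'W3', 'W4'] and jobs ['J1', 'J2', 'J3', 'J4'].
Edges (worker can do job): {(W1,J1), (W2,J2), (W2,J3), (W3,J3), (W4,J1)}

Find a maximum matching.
Matching: {(W2,J2), (W3,J3), (W4,J1)}

Maximum matching (size 3):
  W2 → J2
  W3 → J3
  W4 → J1

Each worker is assigned to at most one job, and each job to at most one worker.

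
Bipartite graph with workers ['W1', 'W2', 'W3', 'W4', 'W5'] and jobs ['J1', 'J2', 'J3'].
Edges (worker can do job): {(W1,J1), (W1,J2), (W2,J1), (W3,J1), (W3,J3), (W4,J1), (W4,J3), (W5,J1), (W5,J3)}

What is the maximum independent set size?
Maximum independent set = 5

By König's theorem:
- Min vertex cover = Max matching = 3
- Max independent set = Total vertices - Min vertex cover
- Max independent set = 8 - 3 = 5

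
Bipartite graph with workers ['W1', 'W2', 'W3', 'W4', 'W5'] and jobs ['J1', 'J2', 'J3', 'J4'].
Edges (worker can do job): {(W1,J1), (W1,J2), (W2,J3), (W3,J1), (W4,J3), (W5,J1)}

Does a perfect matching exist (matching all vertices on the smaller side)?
No, maximum matching has size 3 < 4

Maximum matching has size 3, need 4 for perfect matching.
Unmatched workers: ['W5', 'W2']
Unmatched jobs: ['J4']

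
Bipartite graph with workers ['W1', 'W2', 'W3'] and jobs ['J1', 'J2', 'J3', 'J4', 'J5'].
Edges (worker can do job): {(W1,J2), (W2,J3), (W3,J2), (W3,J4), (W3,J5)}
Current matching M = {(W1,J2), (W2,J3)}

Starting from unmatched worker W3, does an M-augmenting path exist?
Yes: W3 → J5

An M-augmenting path alternates non-matching / matching edges, starting and ending at unmatched vertices.
Path: W3 → J5
(J5 is unmatched in M, so the path is augmenting.)
Flipping edges along this path would increase |M| from 2 to 3.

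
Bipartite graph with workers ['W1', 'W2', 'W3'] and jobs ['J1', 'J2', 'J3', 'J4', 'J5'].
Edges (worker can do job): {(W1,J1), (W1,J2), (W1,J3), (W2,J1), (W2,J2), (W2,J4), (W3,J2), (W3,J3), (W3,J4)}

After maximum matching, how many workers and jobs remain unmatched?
Unmatched: 0 workers, 2 jobs

Maximum matching size: 3
Workers: 3 total, 3 matched, 0 unmatched
Jobs: 5 total, 3 matched, 2 unmatched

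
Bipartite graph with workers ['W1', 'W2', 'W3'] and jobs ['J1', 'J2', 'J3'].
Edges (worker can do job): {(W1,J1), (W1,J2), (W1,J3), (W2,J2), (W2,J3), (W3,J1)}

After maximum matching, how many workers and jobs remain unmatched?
Unmatched: 0 workers, 0 jobs

Maximum matching size: 3
Workers: 3 total, 3 matched, 0 unmatched
Jobs: 3 total, 3 matched, 0 unmatched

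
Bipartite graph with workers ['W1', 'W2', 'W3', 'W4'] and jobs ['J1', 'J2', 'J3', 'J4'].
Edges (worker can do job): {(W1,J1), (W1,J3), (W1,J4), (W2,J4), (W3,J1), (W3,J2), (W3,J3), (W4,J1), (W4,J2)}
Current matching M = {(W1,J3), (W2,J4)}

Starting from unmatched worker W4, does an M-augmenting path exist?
Yes: W4 → J1

An M-augmenting path alternates non-matching / matching edges, starting and ending at unmatched vertices.
Path: W4 → J1
(J1 is unmatched in M, so the path is augmenting.)
Flipping edges along this path would increase |M| from 2 to 3.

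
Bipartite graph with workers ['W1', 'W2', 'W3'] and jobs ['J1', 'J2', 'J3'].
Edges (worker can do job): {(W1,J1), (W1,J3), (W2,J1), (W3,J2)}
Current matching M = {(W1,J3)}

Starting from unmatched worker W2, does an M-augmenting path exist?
Yes: W2 → J1

An M-augmenting path alternates non-matching / matching edges, starting and ending at unmatched vertices.
Path: W2 → J1
(J1 is unmatched in M, so the path is augmenting.)
Flipping edges along this path would increase |M| from 1 to 2.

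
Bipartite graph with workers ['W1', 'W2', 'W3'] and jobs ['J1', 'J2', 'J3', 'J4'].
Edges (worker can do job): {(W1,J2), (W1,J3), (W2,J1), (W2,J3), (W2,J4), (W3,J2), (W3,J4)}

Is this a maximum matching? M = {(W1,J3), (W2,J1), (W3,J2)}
Yes, size 3 is maximum

Proposed matching has size 3.
Maximum matching size for this graph: 3.

This is a maximum matching.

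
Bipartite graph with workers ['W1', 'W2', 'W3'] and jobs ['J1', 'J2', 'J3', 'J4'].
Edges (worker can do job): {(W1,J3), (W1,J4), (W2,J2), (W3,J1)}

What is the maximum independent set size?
Maximum independent set = 4

By König's theorem:
- Min vertex cover = Max matching = 3
- Max independent set = Total vertices - Min vertex cover
- Max independent set = 7 - 3 = 4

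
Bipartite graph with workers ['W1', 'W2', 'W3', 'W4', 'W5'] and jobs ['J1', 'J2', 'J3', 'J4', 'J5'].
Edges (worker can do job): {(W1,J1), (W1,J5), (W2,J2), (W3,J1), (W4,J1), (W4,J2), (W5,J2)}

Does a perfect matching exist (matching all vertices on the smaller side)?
No, maximum matching has size 3 < 5

Maximum matching has size 3, need 5 for perfect matching.
Unmatched workers: ['W4', 'W2']
Unmatched jobs: ['J3', 'J4']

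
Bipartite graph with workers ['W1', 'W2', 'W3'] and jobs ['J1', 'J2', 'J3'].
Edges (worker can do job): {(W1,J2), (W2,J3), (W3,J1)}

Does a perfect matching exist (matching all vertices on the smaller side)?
Yes, perfect matching exists (size 3)

Perfect matching: {(W1,J2), (W2,J3), (W3,J1)}
All 3 vertices on the smaller side are matched.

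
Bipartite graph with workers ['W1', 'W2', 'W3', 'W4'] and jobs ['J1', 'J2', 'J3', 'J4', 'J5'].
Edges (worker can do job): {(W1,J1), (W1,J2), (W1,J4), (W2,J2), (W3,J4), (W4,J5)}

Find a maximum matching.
Matching: {(W1,J1), (W2,J2), (W3,J4), (W4,J5)}

Maximum matching (size 4):
  W1 → J1
  W2 → J2
  W3 → J4
  W4 → J5

Each worker is assigned to at most one job, and each job to at most one worker.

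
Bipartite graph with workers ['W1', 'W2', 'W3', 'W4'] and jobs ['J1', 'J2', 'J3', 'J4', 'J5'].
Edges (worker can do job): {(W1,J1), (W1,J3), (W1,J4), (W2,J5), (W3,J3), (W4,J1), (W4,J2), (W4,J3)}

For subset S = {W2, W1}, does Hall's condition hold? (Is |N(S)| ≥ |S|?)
Yes: |N(S)| = 4, |S| = 2

Subset S = {W2, W1}
Neighbors N(S) = {J1, J3, J4, J5}

|N(S)| = 4, |S| = 2
Hall's condition: |N(S)| ≥ |S| is satisfied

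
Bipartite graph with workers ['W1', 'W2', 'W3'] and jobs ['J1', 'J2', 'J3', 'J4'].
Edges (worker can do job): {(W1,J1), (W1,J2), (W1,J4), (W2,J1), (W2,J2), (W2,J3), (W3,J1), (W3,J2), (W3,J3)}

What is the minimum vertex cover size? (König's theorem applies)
Minimum vertex cover size = 3

By König's theorem: in bipartite graphs,
min vertex cover = max matching = 3

Maximum matching has size 3, so minimum vertex cover also has size 3.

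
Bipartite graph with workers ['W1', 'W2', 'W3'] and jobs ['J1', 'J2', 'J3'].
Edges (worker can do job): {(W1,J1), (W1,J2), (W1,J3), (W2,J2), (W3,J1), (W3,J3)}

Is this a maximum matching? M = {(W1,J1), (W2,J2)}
No, size 2 is not maximum

Proposed matching has size 2.
Maximum matching size for this graph: 3.

This is NOT maximum - can be improved to size 3.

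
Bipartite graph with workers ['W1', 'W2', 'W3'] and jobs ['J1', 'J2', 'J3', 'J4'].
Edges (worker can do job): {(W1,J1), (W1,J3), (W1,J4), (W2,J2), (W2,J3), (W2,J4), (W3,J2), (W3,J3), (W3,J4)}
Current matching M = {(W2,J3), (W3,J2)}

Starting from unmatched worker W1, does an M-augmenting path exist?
Yes: W1 → J4

An M-augmenting path alternates non-matching / matching edges, starting and ending at unmatched vertices.
Path: W1 → J4
(J4 is unmatched in M, so the path is augmenting.)
Flipping edges along this path would increase |M| from 2 to 3.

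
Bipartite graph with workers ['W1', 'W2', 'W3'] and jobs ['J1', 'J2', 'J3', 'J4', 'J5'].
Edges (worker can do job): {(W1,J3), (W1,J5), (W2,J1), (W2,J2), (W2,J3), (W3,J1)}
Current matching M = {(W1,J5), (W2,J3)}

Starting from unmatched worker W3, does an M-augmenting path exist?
Yes: W3 → J1

An M-augmenting path alternates non-matching / matching edges, starting and ending at unmatched vertices.
Path: W3 → J1
(J1 is unmatched in M, so the path is augmenting.)
Flipping edges along this path would increase |M| from 2 to 3.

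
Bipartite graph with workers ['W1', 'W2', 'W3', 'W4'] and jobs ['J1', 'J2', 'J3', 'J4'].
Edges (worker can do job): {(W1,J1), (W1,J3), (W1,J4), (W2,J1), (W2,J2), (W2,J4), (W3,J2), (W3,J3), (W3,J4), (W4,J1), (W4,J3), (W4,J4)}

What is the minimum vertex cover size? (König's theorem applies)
Minimum vertex cover size = 4

By König's theorem: in bipartite graphs,
min vertex cover = max matching = 4

Maximum matching has size 4, so minimum vertex cover also has size 4.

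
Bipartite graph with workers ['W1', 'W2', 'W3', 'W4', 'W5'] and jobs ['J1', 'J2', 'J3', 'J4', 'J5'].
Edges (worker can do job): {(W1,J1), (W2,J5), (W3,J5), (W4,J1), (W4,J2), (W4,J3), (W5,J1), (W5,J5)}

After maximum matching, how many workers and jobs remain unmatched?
Unmatched: 2 workers, 2 jobs

Maximum matching size: 3
Workers: 5 total, 3 matched, 2 unmatched
Jobs: 5 total, 3 matched, 2 unmatched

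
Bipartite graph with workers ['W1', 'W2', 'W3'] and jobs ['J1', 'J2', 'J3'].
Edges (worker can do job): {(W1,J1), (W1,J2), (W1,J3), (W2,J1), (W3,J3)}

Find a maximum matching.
Matching: {(W1,J2), (W2,J1), (W3,J3)}

Maximum matching (size 3):
  W1 → J2
  W2 → J1
  W3 → J3

Each worker is assigned to at most one job, and each job to at most one worker.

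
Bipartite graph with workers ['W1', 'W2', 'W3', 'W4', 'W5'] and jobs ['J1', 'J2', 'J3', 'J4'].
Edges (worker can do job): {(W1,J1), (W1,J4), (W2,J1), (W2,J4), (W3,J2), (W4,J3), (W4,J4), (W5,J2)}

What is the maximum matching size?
Maximum matching size = 4

Maximum matching: {(W1,J4), (W2,J1), (W3,J2), (W4,J3)}
Size: 4

This assigns 4 workers to 4 distinct jobs.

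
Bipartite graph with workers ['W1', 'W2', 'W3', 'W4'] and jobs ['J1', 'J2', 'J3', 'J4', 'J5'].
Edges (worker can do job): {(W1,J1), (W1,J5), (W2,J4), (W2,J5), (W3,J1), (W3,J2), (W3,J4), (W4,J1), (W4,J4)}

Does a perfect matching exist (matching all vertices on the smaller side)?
Yes, perfect matching exists (size 4)

Perfect matching: {(W1,J5), (W2,J4), (W3,J2), (W4,J1)}
All 4 vertices on the smaller side are matched.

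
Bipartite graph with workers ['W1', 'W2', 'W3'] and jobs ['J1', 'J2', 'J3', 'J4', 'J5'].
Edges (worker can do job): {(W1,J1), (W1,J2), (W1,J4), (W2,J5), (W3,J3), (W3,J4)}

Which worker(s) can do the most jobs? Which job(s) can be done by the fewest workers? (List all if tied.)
Most versatile: W1 (3 jobs); Least covered: J1, J2, J3, J5 (1 workers)

Worker degrees (jobs they can do): W1:3, W2:1, W3:2
Job degrees (workers who can do it): J1:1, J2:1, J3:1, J4:2, J5:1

Maximum worker degree is 3, achieved by: W1
Minimum job degree is 1, achieved by: J1, J2, J3, J5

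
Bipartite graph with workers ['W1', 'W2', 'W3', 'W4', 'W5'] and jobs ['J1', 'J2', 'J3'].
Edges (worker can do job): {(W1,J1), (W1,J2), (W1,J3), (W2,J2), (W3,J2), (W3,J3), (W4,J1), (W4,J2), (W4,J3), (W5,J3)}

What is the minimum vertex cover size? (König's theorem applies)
Minimum vertex cover size = 3

By König's theorem: in bipartite graphs,
min vertex cover = max matching = 3

Maximum matching has size 3, so minimum vertex cover also has size 3.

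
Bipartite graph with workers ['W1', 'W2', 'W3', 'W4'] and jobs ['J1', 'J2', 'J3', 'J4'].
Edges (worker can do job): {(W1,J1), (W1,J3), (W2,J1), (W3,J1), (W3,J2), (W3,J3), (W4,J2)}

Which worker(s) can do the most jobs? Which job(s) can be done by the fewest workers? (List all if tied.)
Most versatile: W3 (3 jobs); Least covered: J4 (0 workers)

Worker degrees (jobs they can do): W1:2, W2:1, W3:3, W4:1
Job degrees (workers who can do it): J1:3, J2:2, J3:2, J4:0

Maximum worker degree is 3, achieved by: W3
Minimum job degree is 0, achieved by: J4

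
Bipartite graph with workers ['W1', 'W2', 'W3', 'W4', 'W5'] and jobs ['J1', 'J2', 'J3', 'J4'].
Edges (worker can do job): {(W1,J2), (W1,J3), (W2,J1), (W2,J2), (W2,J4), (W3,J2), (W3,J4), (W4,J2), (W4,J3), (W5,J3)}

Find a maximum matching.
Matching: {(W2,J1), (W3,J4), (W4,J2), (W5,J3)}

Maximum matching (size 4):
  W2 → J1
  W3 → J4
  W4 → J2
  W5 → J3

Each worker is assigned to at most one job, and each job to at most one worker.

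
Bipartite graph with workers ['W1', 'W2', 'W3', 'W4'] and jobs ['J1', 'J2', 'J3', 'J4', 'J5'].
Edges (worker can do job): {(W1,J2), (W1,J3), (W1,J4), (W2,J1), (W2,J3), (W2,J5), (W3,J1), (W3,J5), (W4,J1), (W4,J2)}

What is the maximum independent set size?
Maximum independent set = 5

By König's theorem:
- Min vertex cover = Max matching = 4
- Max independent set = Total vertices - Min vertex cover
- Max independent set = 9 - 4 = 5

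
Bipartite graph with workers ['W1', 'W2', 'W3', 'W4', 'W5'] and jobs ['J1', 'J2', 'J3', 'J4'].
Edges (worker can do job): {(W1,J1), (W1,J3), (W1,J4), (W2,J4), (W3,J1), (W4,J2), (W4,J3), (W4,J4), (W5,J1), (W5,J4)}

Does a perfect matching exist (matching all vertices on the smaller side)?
Yes, perfect matching exists (size 4)

Perfect matching: {(W1,J3), (W3,J1), (W4,J2), (W5,J4)}
All 4 vertices on the smaller side are matched.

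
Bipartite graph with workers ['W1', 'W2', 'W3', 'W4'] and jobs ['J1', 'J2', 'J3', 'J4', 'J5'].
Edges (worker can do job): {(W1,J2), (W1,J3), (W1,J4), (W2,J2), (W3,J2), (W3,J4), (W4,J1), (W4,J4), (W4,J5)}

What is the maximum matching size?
Maximum matching size = 4

Maximum matching: {(W1,J3), (W2,J2), (W3,J4), (W4,J1)}
Size: 4

This assigns 4 workers to 4 distinct jobs.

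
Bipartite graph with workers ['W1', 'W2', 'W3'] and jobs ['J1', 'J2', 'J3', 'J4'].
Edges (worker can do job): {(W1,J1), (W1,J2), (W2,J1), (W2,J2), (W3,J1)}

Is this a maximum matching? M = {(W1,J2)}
No, size 1 is not maximum

Proposed matching has size 1.
Maximum matching size for this graph: 2.

This is NOT maximum - can be improved to size 2.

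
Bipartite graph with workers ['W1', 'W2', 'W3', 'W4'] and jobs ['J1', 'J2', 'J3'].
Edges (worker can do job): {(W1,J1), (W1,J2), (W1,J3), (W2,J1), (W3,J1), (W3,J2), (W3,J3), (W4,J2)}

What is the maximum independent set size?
Maximum independent set = 4

By König's theorem:
- Min vertex cover = Max matching = 3
- Max independent set = Total vertices - Min vertex cover
- Max independent set = 7 - 3 = 4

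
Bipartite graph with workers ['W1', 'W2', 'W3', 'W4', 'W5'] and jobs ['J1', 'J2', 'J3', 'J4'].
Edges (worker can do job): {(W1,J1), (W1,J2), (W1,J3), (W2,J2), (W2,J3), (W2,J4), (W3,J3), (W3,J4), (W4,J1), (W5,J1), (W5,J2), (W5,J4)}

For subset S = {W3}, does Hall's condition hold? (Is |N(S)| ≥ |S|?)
Yes: |N(S)| = 2, |S| = 1

Subset S = {W3}
Neighbors N(S) = {J3, J4}

|N(S)| = 2, |S| = 1
Hall's condition: |N(S)| ≥ |S| is satisfied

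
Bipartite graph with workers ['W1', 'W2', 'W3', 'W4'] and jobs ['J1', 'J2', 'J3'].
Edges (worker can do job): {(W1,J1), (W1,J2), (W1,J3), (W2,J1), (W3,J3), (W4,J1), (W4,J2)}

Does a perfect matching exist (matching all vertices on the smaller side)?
Yes, perfect matching exists (size 3)

Perfect matching: {(W1,J2), (W3,J3), (W4,J1)}
All 3 vertices on the smaller side are matched.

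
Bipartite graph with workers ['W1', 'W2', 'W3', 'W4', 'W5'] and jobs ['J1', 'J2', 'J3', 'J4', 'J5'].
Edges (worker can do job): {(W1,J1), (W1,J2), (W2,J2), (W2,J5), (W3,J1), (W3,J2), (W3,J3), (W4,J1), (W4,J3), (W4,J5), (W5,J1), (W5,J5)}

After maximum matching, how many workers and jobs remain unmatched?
Unmatched: 1 workers, 1 jobs

Maximum matching size: 4
Workers: 5 total, 4 matched, 1 unmatched
Jobs: 5 total, 4 matched, 1 unmatched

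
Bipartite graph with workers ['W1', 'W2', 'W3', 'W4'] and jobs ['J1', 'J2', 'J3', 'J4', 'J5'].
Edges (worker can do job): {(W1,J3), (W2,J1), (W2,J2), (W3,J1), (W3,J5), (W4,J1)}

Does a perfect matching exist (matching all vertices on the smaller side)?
Yes, perfect matching exists (size 4)

Perfect matching: {(W1,J3), (W2,J2), (W3,J5), (W4,J1)}
All 4 vertices on the smaller side are matched.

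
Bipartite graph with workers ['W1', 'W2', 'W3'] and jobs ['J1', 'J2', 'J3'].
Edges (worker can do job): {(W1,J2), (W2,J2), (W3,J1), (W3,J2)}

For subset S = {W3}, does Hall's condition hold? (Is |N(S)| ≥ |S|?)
Yes: |N(S)| = 2, |S| = 1

Subset S = {W3}
Neighbors N(S) = {J1, J2}

|N(S)| = 2, |S| = 1
Hall's condition: |N(S)| ≥ |S| is satisfied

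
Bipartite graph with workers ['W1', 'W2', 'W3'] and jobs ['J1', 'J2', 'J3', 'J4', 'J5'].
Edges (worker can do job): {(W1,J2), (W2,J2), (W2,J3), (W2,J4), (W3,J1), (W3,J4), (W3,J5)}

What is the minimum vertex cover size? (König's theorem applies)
Minimum vertex cover size = 3

By König's theorem: in bipartite graphs,
min vertex cover = max matching = 3

Maximum matching has size 3, so minimum vertex cover also has size 3.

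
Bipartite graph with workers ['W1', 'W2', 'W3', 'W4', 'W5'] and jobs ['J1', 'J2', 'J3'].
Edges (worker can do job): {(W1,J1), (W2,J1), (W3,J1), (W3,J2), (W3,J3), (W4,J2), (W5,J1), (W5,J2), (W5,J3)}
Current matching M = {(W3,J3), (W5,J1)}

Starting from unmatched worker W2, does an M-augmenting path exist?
Yes: W2 → J1 → W5 → J3 → W3 → J2

An M-augmenting path alternates non-matching / matching edges, starting and ending at unmatched vertices.
Path: W2 → J1 → W5 → J3 → W3 → J2
(J2 is unmatched in M, so the path is augmenting.)
Flipping edges along this path would increase |M| from 2 to 3.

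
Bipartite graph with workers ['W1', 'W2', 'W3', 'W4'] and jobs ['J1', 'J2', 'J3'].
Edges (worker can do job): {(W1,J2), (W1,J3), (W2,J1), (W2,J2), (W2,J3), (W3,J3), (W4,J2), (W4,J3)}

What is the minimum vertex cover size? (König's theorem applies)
Minimum vertex cover size = 3

By König's theorem: in bipartite graphs,
min vertex cover = max matching = 3

Maximum matching has size 3, so minimum vertex cover also has size 3.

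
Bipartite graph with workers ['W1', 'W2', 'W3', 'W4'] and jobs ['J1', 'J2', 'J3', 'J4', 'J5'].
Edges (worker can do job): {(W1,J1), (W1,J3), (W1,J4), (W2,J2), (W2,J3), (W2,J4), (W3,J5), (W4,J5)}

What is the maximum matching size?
Maximum matching size = 3

Maximum matching: {(W1,J3), (W2,J2), (W4,J5)}
Size: 3

This assigns 3 workers to 3 distinct jobs.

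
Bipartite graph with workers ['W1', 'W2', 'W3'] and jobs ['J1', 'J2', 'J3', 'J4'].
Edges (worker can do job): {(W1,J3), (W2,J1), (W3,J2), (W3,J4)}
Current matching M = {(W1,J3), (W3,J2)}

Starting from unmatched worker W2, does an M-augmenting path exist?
Yes: W2 → J1

An M-augmenting path alternates non-matching / matching edges, starting and ending at unmatched vertices.
Path: W2 → J1
(J1 is unmatched in M, so the path is augmenting.)
Flipping edges along this path would increase |M| from 2 to 3.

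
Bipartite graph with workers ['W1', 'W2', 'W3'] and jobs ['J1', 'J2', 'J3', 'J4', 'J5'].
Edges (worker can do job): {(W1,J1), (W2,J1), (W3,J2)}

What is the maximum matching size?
Maximum matching size = 2

Maximum matching: {(W1,J1), (W3,J2)}
Size: 2

This assigns 2 workers to 2 distinct jobs.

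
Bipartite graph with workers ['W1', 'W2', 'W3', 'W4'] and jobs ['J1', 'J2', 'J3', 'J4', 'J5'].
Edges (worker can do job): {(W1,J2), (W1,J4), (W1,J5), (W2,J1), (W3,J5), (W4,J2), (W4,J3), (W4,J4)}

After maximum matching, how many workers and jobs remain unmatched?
Unmatched: 0 workers, 1 jobs

Maximum matching size: 4
Workers: 4 total, 4 matched, 0 unmatched
Jobs: 5 total, 4 matched, 1 unmatched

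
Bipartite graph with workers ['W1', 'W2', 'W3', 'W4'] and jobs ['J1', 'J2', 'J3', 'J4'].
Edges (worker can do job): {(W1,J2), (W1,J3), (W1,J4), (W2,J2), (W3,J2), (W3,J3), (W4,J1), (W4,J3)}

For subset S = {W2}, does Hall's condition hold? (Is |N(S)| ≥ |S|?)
Yes: |N(S)| = 1, |S| = 1

Subset S = {W2}
Neighbors N(S) = {J2}

|N(S)| = 1, |S| = 1
Hall's condition: |N(S)| ≥ |S| is satisfied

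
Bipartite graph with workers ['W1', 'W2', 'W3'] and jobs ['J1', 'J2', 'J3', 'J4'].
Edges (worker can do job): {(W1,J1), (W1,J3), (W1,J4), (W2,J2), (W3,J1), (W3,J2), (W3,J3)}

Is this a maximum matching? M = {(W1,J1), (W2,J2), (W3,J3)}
Yes, size 3 is maximum

Proposed matching has size 3.
Maximum matching size for this graph: 3.

This is a maximum matching.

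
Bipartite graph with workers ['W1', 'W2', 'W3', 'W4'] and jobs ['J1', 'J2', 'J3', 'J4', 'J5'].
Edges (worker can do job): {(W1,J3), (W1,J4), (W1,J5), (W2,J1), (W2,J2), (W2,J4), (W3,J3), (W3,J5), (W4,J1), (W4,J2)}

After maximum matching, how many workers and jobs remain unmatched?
Unmatched: 0 workers, 1 jobs

Maximum matching size: 4
Workers: 4 total, 4 matched, 0 unmatched
Jobs: 5 total, 4 matched, 1 unmatched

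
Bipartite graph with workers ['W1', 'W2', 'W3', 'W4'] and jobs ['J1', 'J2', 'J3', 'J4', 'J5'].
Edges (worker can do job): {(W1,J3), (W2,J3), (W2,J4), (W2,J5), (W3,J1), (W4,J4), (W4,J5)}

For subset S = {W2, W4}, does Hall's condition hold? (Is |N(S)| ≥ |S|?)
Yes: |N(S)| = 3, |S| = 2

Subset S = {W2, W4}
Neighbors N(S) = {J3, J4, J5}

|N(S)| = 3, |S| = 2
Hall's condition: |N(S)| ≥ |S| is satisfied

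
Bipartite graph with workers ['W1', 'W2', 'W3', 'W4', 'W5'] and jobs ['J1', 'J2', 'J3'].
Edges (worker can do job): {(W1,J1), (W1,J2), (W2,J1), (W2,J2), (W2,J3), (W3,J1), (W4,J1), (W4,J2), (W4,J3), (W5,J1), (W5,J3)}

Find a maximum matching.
Matching: {(W3,J1), (W4,J2), (W5,J3)}

Maximum matching (size 3):
  W3 → J1
  W4 → J2
  W5 → J3

Each worker is assigned to at most one job, and each job to at most one worker.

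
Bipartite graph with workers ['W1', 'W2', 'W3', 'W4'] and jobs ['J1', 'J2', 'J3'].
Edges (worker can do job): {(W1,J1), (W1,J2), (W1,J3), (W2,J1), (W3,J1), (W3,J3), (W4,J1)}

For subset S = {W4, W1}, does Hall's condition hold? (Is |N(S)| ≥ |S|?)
Yes: |N(S)| = 3, |S| = 2

Subset S = {W4, W1}
Neighbors N(S) = {J1, J2, J3}

|N(S)| = 3, |S| = 2
Hall's condition: |N(S)| ≥ |S| is satisfied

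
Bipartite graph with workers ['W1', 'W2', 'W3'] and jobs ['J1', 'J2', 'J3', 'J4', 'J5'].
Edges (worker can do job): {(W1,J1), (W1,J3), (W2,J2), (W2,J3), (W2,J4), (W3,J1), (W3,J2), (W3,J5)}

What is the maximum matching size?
Maximum matching size = 3

Maximum matching: {(W1,J3), (W2,J2), (W3,J1)}
Size: 3

This assigns 3 workers to 3 distinct jobs.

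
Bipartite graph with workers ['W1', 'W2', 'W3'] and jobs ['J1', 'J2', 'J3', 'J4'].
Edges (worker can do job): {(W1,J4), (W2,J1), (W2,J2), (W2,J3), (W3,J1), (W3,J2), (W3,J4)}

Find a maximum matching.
Matching: {(W1,J4), (W2,J3), (W3,J2)}

Maximum matching (size 3):
  W1 → J4
  W2 → J3
  W3 → J2

Each worker is assigned to at most one job, and each job to at most one worker.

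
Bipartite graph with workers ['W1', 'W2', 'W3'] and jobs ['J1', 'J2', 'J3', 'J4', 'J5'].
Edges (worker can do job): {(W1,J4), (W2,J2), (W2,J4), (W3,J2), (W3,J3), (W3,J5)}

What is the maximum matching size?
Maximum matching size = 3

Maximum matching: {(W1,J4), (W2,J2), (W3,J3)}
Size: 3

This assigns 3 workers to 3 distinct jobs.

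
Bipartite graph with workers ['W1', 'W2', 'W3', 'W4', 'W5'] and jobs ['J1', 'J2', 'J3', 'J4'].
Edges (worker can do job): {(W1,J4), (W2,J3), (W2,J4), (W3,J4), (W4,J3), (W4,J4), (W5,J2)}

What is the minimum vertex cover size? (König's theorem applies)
Minimum vertex cover size = 3

By König's theorem: in bipartite graphs,
min vertex cover = max matching = 3

Maximum matching has size 3, so minimum vertex cover also has size 3.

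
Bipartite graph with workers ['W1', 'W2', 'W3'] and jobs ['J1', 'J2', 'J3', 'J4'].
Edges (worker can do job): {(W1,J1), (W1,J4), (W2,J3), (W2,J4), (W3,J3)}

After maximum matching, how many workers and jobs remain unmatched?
Unmatched: 0 workers, 1 jobs

Maximum matching size: 3
Workers: 3 total, 3 matched, 0 unmatched
Jobs: 4 total, 3 matched, 1 unmatched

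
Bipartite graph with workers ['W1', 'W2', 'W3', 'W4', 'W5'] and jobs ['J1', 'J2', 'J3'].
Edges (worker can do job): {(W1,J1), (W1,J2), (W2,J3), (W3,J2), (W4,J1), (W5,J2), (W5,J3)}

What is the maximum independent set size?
Maximum independent set = 5

By König's theorem:
- Min vertex cover = Max matching = 3
- Max independent set = Total vertices - Min vertex cover
- Max independent set = 8 - 3 = 5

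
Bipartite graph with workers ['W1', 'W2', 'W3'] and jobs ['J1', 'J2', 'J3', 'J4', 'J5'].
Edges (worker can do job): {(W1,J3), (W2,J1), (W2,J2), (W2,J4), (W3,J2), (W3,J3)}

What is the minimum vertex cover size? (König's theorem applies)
Minimum vertex cover size = 3

By König's theorem: in bipartite graphs,
min vertex cover = max matching = 3

Maximum matching has size 3, so minimum vertex cover also has size 3.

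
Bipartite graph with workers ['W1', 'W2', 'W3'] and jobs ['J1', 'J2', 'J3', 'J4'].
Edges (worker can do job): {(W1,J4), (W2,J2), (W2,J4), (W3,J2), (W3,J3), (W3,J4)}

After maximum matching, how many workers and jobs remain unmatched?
Unmatched: 0 workers, 1 jobs

Maximum matching size: 3
Workers: 3 total, 3 matched, 0 unmatched
Jobs: 4 total, 3 matched, 1 unmatched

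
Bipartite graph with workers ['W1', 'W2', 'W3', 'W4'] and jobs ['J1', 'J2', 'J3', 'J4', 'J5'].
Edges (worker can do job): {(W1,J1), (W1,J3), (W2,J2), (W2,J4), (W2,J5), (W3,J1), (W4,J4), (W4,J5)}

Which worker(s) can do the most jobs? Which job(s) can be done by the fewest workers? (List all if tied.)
Most versatile: W2 (3 jobs); Least covered: J2, J3 (1 workers)

Worker degrees (jobs they can do): W1:2, W2:3, W3:1, W4:2
Job degrees (workers who can do it): J1:2, J2:1, J3:1, J4:2, J5:2

Maximum worker degree is 3, achieved by: W2
Minimum job degree is 1, achieved by: J2, J3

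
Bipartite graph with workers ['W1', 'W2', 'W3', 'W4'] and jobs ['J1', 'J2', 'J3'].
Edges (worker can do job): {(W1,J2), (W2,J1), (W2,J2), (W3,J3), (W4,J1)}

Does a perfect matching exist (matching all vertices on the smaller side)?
Yes, perfect matching exists (size 3)

Perfect matching: {(W1,J2), (W3,J3), (W4,J1)}
All 3 vertices on the smaller side are matched.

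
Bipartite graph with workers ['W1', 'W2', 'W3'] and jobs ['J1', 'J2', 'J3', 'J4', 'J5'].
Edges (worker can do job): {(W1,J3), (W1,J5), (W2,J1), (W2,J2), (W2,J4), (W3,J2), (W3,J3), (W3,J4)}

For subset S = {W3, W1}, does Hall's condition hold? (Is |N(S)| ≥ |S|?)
Yes: |N(S)| = 4, |S| = 2

Subset S = {W3, W1}
Neighbors N(S) = {J2, J3, J4, J5}

|N(S)| = 4, |S| = 2
Hall's condition: |N(S)| ≥ |S| is satisfied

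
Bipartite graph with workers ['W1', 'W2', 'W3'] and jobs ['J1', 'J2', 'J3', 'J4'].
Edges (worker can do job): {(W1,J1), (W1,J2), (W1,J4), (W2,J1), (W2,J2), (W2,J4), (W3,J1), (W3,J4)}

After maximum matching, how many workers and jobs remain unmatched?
Unmatched: 0 workers, 1 jobs

Maximum matching size: 3
Workers: 3 total, 3 matched, 0 unmatched
Jobs: 4 total, 3 matched, 1 unmatched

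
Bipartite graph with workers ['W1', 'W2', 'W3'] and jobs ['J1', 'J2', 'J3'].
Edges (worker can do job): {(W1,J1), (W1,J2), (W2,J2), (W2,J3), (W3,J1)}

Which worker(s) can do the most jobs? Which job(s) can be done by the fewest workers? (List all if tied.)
Most versatile: W1, W2 (2 jobs); Least covered: J3 (1 workers)

Worker degrees (jobs they can do): W1:2, W2:2, W3:1
Job degrees (workers who can do it): J1:2, J2:2, J3:1

Maximum worker degree is 2, achieved by: W1, W2
Minimum job degree is 1, achieved by: J3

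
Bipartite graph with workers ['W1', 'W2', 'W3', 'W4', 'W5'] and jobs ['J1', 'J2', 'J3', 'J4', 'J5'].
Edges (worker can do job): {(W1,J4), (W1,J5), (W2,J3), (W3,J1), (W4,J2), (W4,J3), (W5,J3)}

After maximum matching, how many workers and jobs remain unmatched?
Unmatched: 1 workers, 1 jobs

Maximum matching size: 4
Workers: 5 total, 4 matched, 1 unmatched
Jobs: 5 total, 4 matched, 1 unmatched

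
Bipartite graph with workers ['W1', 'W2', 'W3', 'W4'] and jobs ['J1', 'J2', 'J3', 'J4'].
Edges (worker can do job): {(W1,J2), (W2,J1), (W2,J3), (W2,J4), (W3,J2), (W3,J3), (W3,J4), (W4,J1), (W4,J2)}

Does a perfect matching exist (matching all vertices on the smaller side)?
Yes, perfect matching exists (size 4)

Perfect matching: {(W1,J2), (W2,J3), (W3,J4), (W4,J1)}
All 4 vertices on the smaller side are matched.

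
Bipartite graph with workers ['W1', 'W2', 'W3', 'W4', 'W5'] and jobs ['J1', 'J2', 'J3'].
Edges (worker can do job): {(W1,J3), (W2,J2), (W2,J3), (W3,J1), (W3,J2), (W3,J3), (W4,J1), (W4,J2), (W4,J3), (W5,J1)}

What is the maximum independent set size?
Maximum independent set = 5

By König's theorem:
- Min vertex cover = Max matching = 3
- Max independent set = Total vertices - Min vertex cover
- Max independent set = 8 - 3 = 5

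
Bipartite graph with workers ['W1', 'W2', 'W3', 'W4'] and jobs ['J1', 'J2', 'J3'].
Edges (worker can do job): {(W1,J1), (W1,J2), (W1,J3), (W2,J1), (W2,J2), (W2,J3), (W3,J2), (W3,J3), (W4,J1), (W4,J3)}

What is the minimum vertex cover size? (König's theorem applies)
Minimum vertex cover size = 3

By König's theorem: in bipartite graphs,
min vertex cover = max matching = 3

Maximum matching has size 3, so minimum vertex cover also has size 3.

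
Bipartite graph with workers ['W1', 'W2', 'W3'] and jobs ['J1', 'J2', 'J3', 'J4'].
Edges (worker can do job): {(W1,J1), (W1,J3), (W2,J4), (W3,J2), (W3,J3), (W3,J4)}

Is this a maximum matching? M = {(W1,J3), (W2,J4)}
No, size 2 is not maximum

Proposed matching has size 2.
Maximum matching size for this graph: 3.

This is NOT maximum - can be improved to size 3.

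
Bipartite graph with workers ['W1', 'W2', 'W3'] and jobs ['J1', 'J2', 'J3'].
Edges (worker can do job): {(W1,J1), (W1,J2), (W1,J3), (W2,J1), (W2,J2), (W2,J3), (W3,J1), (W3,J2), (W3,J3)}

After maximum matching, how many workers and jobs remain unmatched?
Unmatched: 0 workers, 0 jobs

Maximum matching size: 3
Workers: 3 total, 3 matched, 0 unmatched
Jobs: 3 total, 3 matched, 0 unmatched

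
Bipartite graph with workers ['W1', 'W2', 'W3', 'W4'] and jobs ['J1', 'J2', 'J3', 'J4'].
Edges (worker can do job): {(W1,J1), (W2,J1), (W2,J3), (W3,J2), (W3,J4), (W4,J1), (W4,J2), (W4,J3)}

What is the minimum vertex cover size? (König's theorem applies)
Minimum vertex cover size = 4

By König's theorem: in bipartite graphs,
min vertex cover = max matching = 4

Maximum matching has size 4, so minimum vertex cover also has size 4.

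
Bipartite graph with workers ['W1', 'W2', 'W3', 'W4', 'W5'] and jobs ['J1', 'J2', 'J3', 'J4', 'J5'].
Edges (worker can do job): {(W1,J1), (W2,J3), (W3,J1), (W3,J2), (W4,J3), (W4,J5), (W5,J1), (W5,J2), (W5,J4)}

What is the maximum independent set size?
Maximum independent set = 5

By König's theorem:
- Min vertex cover = Max matching = 5
- Max independent set = Total vertices - Min vertex cover
- Max independent set = 10 - 5 = 5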